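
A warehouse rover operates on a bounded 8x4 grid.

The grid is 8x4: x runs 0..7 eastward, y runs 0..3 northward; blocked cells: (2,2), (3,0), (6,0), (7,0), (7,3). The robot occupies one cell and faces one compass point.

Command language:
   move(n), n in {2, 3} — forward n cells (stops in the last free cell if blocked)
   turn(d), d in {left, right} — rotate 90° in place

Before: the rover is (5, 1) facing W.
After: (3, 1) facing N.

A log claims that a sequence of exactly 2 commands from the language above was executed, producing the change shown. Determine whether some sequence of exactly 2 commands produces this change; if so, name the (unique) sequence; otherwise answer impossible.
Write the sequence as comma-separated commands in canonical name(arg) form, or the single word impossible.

move(2), turn(right)

key: running turn(right) before move(2) would end elsewhere — order is forced
from: (5, 1) facing W
1. move(2) → (3, 1) facing W
2. turn(right) → (3, 1) facing N
all 16 alternatives checked — unique.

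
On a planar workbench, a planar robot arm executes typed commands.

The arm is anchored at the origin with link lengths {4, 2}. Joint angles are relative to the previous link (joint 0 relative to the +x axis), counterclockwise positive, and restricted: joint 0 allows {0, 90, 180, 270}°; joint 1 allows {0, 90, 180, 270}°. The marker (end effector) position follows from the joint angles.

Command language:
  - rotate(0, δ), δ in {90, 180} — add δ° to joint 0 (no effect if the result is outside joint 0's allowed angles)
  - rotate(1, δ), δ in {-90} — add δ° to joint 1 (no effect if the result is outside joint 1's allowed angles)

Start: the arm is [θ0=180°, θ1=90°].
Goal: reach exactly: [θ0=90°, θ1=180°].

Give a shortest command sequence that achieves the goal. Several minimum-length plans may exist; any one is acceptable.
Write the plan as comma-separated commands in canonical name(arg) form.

begin: [θ0=180°, θ1=90°]
1. rotate(0, 90) → [θ0=270°, θ1=90°]
2. rotate(0, 180) → [θ0=90°, θ1=90°]
3. rotate(1, -90) → [θ0=90°, θ1=0°]
4. rotate(1, -90) → [θ0=90°, θ1=270°]
5. rotate(1, -90) → [θ0=90°, θ1=180°]
minimal: 5 command(s), checked below 5.

rotate(0, 90), rotate(0, 180), rotate(1, -90), rotate(1, -90), rotate(1, -90)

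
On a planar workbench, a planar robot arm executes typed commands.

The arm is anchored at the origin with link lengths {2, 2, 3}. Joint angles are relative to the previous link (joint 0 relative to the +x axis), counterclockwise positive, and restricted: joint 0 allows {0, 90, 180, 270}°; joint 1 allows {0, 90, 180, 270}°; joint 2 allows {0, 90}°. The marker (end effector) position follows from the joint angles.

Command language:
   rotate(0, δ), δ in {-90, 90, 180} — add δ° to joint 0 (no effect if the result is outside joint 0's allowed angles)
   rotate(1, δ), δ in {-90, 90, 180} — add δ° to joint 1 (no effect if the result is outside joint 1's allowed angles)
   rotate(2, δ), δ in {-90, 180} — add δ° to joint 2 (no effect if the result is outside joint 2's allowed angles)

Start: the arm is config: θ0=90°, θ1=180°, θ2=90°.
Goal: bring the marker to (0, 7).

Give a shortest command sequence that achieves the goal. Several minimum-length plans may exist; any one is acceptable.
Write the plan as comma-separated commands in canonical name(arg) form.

rotate(2, -90), rotate(1, 180)

from: config: θ0=90°, θ1=180°, θ2=90°
step 1 (rotate(2, -90)): config: θ0=90°, θ1=180°, θ2=0°
step 2 (rotate(1, 180)): config: θ0=90°, θ1=0°, θ2=0°
no 1-step plan works, so 2 is optimal.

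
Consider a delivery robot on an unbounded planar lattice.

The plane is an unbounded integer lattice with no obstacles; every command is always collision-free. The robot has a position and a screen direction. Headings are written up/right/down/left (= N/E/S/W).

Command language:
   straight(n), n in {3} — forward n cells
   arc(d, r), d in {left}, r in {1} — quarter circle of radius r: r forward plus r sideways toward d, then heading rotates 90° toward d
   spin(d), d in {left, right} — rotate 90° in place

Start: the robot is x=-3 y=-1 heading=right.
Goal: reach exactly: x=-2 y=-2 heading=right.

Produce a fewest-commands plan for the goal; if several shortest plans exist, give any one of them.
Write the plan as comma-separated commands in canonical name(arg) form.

start: x=-3 y=-1 heading=right
step 1 (spin(right)): x=-3 y=-1 heading=down
step 2 (arc(left, 1)): x=-2 y=-2 heading=right
minimal: 2 command(s), checked below 2.

spin(right), arc(left, 1)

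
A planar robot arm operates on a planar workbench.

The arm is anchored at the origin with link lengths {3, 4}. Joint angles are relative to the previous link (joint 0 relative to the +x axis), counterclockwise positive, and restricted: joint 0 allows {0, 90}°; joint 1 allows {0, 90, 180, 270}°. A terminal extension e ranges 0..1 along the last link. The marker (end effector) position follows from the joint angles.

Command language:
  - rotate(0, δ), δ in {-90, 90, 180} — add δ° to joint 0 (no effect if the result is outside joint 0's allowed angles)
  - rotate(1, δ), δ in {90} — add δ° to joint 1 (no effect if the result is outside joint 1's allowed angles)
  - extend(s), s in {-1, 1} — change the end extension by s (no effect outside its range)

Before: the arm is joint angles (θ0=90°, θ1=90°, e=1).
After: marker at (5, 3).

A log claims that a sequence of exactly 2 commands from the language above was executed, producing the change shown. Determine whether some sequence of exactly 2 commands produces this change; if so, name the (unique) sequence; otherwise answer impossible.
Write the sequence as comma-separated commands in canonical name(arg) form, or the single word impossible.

rotate(1, 90), rotate(1, 90)

start: joint angles (θ0=90°, θ1=90°, e=1)
1. rotate(1, 90) → joint angles (θ0=90°, θ1=180°, e=1)
2. rotate(1, 90) → joint angles (θ0=90°, θ1=270°, e=1)
all 36 alternatives checked — unique.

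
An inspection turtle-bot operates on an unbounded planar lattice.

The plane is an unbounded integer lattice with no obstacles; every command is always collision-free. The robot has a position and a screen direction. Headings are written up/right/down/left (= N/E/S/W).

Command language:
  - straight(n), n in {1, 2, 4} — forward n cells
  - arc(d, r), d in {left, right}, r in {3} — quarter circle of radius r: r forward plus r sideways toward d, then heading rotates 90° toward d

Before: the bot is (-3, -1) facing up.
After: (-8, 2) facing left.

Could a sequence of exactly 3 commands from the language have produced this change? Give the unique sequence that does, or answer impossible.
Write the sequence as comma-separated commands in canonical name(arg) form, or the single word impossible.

key: running straight(1) before arc(left, 3) would end elsewhere — order is forced
start: (-3, -1) facing up
step 1 (arc(left, 3)): (-6, 2) facing left
step 2 (straight(1)): (-7, 2) facing left
step 3 (straight(1)): (-8, 2) facing left
uniquely the one of 125 3-step routes that fits.

arc(left, 3), straight(1), straight(1)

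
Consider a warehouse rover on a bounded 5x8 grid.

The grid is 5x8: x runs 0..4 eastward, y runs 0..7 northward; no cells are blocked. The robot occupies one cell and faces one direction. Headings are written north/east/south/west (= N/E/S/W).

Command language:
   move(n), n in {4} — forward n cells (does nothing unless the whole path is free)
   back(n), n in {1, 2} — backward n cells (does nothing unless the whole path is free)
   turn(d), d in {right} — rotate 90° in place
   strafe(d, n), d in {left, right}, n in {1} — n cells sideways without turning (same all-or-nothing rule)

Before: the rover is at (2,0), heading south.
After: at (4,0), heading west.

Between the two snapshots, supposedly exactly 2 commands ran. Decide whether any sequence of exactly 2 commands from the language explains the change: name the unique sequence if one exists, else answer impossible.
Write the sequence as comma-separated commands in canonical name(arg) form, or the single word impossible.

turn(right), back(2)

key: order matters: swapping turn(right) and back(2) lands elsewhere
initial: at (2,0), heading south
1. turn(right) → at (2,0), heading west
2. back(2) → at (4,0), heading west
no rival 2-sequence matches.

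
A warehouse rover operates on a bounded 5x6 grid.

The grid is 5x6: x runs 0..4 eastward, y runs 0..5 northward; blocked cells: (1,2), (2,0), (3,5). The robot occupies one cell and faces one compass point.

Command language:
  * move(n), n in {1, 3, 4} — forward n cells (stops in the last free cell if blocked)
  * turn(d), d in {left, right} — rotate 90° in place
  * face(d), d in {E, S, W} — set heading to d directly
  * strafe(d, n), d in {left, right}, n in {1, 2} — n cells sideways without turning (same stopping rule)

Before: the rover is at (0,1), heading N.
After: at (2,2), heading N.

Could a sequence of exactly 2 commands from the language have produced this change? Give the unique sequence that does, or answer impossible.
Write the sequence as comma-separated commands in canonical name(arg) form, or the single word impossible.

strafe(right, 2), move(1)

key: still facing N at the end — nothing in the sequence rotates
begin: at (0,1), heading N
[1] after strafe(right, 2): at (2,1), heading N
[2] after move(1): at (2,2), heading N
all 144 alternatives checked — unique.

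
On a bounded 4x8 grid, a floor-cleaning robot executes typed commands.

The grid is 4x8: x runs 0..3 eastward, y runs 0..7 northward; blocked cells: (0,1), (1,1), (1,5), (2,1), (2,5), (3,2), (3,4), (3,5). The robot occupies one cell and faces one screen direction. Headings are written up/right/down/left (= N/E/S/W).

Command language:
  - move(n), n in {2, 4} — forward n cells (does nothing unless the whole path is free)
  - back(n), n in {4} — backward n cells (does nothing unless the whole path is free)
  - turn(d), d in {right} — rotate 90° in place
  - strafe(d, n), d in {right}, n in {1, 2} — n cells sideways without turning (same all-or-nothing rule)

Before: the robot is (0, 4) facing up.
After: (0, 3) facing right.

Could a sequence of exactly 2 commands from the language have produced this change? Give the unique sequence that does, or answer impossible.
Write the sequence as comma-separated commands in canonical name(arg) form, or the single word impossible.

key: running strafe(right, 1) before turn(right) would end elsewhere — order is forced
begin: (0, 4) facing up
1. turn(right) → (0, 4) facing right
2. strafe(right, 1) → (0, 3) facing right
all 36 alternatives checked — unique.

turn(right), strafe(right, 1)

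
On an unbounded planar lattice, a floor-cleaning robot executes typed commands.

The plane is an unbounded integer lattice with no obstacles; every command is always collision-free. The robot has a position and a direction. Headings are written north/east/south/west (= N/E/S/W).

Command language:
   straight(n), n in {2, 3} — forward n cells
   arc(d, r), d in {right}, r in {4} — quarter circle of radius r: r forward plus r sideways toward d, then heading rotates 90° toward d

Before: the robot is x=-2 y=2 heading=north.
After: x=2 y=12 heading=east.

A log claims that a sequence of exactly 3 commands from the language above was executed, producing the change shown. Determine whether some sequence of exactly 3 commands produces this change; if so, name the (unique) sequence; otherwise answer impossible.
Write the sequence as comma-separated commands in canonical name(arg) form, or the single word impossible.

straight(3), straight(3), arc(right, 4)

key: running arc(right, 4) before straight(3) would end elsewhere — order is forced
start: x=-2 y=2 heading=north
1. straight(3) → x=-2 y=5 heading=north
2. straight(3) → x=-2 y=8 heading=north
3. arc(right, 4) → x=2 y=12 heading=east
all 27 alternatives checked — unique.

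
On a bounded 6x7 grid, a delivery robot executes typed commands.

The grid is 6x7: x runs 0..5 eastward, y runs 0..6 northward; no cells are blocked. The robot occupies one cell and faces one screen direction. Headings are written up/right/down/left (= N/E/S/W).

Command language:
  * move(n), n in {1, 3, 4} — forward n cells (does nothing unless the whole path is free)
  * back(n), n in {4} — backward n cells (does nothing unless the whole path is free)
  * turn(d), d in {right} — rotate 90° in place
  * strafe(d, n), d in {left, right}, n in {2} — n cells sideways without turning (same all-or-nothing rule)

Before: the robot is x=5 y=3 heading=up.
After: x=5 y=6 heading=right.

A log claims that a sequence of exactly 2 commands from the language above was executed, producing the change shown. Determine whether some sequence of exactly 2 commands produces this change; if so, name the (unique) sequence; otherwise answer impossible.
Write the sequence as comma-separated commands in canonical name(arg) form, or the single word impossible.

key: position moved to (5,6) AND the heading swung to E — translation plus rotation needed
from: x=5 y=3 heading=up
1. move(3) → x=5 y=6 heading=up
2. turn(right) → x=5 y=6 heading=right
no rival 2-sequence matches.

move(3), turn(right)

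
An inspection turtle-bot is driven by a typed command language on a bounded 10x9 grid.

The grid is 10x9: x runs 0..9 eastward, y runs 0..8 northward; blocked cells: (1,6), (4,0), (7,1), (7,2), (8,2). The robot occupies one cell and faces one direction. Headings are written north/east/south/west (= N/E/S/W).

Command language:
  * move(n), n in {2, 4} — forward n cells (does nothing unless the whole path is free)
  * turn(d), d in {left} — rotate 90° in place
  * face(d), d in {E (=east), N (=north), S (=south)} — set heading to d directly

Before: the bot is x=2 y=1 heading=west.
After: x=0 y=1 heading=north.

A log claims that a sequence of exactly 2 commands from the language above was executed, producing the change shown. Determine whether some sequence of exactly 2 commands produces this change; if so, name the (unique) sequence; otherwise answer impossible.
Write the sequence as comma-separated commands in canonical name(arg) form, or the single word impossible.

move(2), face(N)

key: order matters: swapping move(2) and face(N) lands elsewhere
from: x=2 y=1 heading=west
t=1 move(2) ⇒ x=0 y=1 heading=west
t=2 face(N) ⇒ x=0 y=1 heading=north
all 36 alternatives checked — unique.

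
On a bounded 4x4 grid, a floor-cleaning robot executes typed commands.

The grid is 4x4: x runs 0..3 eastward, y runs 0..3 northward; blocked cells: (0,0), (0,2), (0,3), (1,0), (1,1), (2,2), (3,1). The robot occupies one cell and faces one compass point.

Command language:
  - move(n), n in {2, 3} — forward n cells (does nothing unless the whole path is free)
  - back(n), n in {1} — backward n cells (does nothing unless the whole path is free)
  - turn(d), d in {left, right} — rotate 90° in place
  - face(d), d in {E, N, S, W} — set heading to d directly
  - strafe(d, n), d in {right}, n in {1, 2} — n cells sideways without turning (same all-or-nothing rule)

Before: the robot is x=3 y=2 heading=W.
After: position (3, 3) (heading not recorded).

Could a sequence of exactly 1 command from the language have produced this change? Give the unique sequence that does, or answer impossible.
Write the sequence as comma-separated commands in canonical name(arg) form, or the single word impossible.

initial: x=3 y=2 heading=W
1. strafe(right, 1) → x=3 y=3 heading=W
no rival 1-sequence matches.

strafe(right, 1)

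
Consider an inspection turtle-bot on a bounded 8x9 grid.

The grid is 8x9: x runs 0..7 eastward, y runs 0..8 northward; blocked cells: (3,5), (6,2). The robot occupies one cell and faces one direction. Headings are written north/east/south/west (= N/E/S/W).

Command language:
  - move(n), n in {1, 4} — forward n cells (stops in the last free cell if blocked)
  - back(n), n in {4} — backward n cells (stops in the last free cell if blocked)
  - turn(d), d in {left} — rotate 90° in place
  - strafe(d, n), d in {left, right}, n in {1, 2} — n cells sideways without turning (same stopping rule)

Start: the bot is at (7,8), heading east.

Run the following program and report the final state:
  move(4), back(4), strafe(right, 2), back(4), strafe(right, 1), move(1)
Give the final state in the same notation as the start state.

initial: at (7,8), heading east
step 1 (move(4)): at (7,8), heading east
step 2 (back(4)): at (3,8), heading east
step 3 (strafe(right, 2)): at (3,6), heading east
step 4 (back(4)): at (0,6), heading east
step 5 (strafe(right, 1)): at (0,5), heading east
step 6 (move(1)): at (1,5), heading east

at (1,5), heading east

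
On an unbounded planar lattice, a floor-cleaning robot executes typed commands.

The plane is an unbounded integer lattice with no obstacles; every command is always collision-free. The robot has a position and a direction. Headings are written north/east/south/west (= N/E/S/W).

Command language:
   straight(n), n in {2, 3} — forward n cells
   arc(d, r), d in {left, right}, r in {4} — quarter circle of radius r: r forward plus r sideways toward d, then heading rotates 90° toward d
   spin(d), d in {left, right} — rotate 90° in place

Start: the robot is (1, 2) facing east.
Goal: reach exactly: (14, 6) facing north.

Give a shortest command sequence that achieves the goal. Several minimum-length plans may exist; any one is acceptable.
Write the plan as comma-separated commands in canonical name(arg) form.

straight(3), straight(3), straight(3), arc(left, 4)

initial: (1, 2) facing east
step 1 (straight(3)): (4, 2) facing east
step 2 (straight(3)): (7, 2) facing east
step 3 (straight(3)): (10, 2) facing east
step 4 (arc(left, 4)): (14, 6) facing north
shorter routes all fall short; 4 is best.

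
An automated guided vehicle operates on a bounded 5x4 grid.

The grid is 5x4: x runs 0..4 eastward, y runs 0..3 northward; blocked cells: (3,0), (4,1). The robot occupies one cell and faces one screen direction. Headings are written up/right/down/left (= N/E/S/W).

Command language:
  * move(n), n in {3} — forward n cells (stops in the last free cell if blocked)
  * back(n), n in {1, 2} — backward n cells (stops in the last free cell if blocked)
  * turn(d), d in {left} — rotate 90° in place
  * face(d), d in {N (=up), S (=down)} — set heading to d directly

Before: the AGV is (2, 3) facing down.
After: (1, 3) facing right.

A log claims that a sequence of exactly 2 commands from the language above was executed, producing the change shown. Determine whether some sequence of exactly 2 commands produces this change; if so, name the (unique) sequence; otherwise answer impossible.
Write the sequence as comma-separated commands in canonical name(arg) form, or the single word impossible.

key: position moved to (1,3) AND the heading swung to E — translation plus rotation needed
start: (2, 3) facing down
t=1 turn(left) ⇒ (2, 3) facing right
t=2 back(1) ⇒ (1, 3) facing right
no other 2-command option fits: unique.

turn(left), back(1)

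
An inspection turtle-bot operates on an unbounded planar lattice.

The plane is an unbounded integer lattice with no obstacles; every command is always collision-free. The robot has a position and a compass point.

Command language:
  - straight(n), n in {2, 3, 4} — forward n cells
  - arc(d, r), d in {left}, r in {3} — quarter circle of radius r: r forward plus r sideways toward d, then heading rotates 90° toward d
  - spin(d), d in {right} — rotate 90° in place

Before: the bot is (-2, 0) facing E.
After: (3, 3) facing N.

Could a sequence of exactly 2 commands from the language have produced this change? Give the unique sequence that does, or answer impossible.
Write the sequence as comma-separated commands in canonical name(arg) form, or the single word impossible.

straight(2), arc(left, 3)

key: cell and facing (now N) both changed — the 2 commands mix motion and turning
begin: (-2, 0) facing E
t=1 straight(2) ⇒ (0, 0) facing E
t=2 arc(left, 3) ⇒ (3, 3) facing N
no rival 2-sequence matches.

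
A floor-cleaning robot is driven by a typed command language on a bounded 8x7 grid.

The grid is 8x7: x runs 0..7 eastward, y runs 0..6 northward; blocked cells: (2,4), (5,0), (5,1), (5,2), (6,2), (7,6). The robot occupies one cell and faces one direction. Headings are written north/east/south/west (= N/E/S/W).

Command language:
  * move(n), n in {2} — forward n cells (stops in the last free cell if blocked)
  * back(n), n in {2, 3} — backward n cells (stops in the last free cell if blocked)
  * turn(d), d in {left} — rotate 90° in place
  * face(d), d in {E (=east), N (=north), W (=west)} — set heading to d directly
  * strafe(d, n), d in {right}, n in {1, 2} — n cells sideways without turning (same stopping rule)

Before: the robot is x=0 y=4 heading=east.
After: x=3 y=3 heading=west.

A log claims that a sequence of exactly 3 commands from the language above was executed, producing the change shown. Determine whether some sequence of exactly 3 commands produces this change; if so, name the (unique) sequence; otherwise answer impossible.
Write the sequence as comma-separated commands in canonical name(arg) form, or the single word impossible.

strafe(right, 1), face(W), back(3)

key: running back(3) before strafe(right, 1) would end elsewhere — order is forced
t0: x=0 y=4 heading=east
[1] after strafe(right, 1): x=0 y=3 heading=east
[2] after face(W): x=0 y=3 heading=west
[3] after back(3): x=3 y=3 heading=west
all 729 alternatives checked — unique.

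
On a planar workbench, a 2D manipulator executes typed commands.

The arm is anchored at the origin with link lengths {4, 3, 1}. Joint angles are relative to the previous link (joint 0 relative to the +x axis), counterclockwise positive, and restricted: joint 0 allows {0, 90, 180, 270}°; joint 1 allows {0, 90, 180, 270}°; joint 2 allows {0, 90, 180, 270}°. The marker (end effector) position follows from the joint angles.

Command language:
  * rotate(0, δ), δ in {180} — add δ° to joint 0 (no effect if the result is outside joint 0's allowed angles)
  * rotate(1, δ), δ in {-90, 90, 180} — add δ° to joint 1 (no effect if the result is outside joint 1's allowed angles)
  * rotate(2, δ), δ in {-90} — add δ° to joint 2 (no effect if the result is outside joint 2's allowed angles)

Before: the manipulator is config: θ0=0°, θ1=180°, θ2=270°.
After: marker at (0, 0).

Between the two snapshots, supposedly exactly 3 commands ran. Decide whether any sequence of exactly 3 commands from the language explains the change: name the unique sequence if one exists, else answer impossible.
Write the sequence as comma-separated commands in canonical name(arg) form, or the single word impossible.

rotate(2, -90), rotate(2, -90), rotate(2, -90)

from: config: θ0=0°, θ1=180°, θ2=270°
1. rotate(2, -90) → config: θ0=0°, θ1=180°, θ2=180°
2. rotate(2, -90) → config: θ0=0°, θ1=180°, θ2=90°
3. rotate(2, -90) → config: θ0=0°, θ1=180°, θ2=0°
no rival 3-sequence matches.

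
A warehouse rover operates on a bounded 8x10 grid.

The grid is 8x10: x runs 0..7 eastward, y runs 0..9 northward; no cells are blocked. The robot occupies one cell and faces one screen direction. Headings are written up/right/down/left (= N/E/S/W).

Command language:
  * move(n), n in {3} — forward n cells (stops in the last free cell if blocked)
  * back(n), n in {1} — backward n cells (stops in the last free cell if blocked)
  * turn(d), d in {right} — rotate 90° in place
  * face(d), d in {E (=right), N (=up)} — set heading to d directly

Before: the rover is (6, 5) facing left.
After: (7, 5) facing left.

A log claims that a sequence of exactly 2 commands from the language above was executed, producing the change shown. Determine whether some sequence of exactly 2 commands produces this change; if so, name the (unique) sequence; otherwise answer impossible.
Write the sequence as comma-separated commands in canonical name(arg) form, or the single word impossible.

back(1), back(1)

key: the second back(1) runs into the grid edge before its full distance
begin: (6, 5) facing left
1. back(1) → (7, 5) facing left
2. back(1) → (7, 5) facing left
uniquely the one of 25 2-step routes that fits.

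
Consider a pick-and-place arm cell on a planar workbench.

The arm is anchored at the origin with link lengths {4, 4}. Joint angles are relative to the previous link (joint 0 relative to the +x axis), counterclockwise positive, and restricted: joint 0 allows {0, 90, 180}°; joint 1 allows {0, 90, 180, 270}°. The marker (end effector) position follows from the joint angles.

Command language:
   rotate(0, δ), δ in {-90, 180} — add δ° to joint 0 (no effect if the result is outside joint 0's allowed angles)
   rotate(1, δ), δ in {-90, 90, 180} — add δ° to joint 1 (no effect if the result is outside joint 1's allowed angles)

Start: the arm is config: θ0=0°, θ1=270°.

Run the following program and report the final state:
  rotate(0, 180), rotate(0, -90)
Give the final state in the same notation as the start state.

config: θ0=90°, θ1=270°

from: config: θ0=0°, θ1=270°
t=1 rotate(0, 180) ⇒ config: θ0=180°, θ1=270°
t=2 rotate(0, -90) ⇒ config: θ0=90°, θ1=270°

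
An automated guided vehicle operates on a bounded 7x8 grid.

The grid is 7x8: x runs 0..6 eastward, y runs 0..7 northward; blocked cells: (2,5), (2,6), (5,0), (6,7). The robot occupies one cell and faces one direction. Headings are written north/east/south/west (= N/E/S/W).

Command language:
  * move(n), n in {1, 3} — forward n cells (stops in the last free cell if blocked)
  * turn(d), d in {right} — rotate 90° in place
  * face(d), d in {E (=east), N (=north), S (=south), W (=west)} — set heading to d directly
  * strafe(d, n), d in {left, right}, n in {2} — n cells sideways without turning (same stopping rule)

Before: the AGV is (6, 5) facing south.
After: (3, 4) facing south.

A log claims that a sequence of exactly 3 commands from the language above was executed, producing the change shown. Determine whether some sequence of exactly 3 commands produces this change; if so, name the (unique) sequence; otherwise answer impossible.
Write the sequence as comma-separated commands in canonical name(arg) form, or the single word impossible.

strafe(right, 2), strafe(right, 2), move(1)

key: the second strafe(right, 2) is stopped early by the blocked cell at (2,5)
begin: (6, 5) facing south
1. strafe(right, 2) → (4, 5) facing south
2. strafe(right, 2) → (3, 5) facing south
3. move(1) → (3, 4) facing south
uniquely the one of 729 3-step routes that fits.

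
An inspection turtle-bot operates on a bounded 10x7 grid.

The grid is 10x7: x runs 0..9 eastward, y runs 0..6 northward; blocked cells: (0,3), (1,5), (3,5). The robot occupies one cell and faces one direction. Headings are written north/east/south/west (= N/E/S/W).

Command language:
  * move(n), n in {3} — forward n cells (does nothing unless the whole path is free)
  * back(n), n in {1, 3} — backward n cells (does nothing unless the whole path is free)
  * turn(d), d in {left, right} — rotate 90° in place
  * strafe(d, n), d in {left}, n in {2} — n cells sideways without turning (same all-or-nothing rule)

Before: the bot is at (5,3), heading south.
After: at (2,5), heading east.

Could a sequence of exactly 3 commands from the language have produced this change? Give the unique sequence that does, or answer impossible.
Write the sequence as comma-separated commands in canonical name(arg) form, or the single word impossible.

turn(left), back(3), strafe(left, 2)

key: position moved to (2,5) AND the heading swung to E — translation plus rotation needed
from: at (5,3), heading south
1. turn(left) → at (5,3), heading east
2. back(3) → at (2,3), heading east
3. strafe(left, 2) → at (2,5), heading east
uniquely the one of 216 3-step routes that fits.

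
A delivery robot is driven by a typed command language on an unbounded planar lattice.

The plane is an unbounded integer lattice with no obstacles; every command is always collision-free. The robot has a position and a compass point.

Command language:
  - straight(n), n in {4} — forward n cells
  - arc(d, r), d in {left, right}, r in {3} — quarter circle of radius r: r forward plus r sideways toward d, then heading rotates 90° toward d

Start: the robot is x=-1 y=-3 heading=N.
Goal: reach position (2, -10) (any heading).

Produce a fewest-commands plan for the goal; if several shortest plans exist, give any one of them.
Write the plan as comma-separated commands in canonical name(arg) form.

arc(right, 3), arc(right, 3), straight(4), arc(right, 3)

start: x=-1 y=-3 heading=N
step 1 (arc(right, 3)): x=2 y=0 heading=E
step 2 (arc(right, 3)): x=5 y=-3 heading=S
step 3 (straight(4)): x=5 y=-7 heading=S
step 4 (arc(right, 3)): x=2 y=-10 heading=W
nothing shorter than 4 reaches the goal.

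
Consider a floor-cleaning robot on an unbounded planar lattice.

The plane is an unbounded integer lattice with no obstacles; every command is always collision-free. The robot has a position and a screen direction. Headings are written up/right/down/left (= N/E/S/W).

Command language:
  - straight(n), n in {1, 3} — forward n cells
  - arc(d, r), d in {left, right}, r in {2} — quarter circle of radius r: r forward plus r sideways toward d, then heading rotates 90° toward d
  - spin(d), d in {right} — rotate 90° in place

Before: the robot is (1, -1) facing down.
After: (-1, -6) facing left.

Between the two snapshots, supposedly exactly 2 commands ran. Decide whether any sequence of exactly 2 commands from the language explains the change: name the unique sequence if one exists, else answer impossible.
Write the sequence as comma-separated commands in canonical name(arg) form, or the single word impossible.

key: position moved to (-1,-6) AND the heading swung to W — translation plus rotation needed
start: (1, -1) facing down
t=1 straight(3) ⇒ (1, -4) facing down
t=2 arc(right, 2) ⇒ (-1, -6) facing left
uniquely the one of 25 2-step routes that fits.

straight(3), arc(right, 2)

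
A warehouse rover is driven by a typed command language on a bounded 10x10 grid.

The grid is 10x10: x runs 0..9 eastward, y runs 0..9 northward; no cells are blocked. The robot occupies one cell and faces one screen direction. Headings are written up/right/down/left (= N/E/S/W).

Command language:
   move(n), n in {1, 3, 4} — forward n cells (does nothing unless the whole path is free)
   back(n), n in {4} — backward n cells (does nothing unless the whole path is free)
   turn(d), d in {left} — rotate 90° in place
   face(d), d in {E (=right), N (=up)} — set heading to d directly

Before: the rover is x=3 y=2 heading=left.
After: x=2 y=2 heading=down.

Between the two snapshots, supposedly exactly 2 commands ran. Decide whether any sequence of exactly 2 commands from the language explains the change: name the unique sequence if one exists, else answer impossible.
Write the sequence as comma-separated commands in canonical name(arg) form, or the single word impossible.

move(1), turn(left)

key: cell and facing (now S) both changed — the 2 commands mix motion and turning
start: x=3 y=2 heading=left
step 1 (move(1)): x=2 y=2 heading=left
step 2 (turn(left)): x=2 y=2 heading=down
uniquely the one of 49 2-step routes that fits.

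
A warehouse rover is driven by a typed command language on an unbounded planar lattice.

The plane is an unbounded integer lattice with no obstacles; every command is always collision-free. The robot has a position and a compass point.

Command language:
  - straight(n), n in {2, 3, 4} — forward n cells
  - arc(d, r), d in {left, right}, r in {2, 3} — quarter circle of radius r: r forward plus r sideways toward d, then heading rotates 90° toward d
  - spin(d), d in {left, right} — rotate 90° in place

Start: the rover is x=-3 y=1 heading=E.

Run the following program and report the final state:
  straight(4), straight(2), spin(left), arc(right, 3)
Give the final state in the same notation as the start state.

x=6 y=4 heading=E

initial: x=-3 y=1 heading=E
t=1 straight(4) ⇒ x=1 y=1 heading=E
t=2 straight(2) ⇒ x=3 y=1 heading=E
t=3 spin(left) ⇒ x=3 y=1 heading=N
t=4 arc(right, 3) ⇒ x=6 y=4 heading=E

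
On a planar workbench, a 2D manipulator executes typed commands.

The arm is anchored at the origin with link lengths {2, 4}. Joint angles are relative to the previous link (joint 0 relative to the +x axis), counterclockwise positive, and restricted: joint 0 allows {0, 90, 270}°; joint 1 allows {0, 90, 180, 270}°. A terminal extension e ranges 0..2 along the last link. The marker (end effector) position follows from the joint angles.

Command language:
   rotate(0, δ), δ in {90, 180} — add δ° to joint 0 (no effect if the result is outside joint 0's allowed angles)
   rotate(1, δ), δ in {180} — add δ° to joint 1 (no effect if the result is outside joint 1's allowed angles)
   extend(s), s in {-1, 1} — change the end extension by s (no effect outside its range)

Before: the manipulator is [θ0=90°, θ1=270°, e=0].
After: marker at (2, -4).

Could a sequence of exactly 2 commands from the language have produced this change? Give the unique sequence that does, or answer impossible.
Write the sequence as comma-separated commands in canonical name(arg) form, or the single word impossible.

key: running rotate(0, 90) before rotate(0, 180) would end elsewhere — order is forced
t0: [θ0=90°, θ1=270°, e=0]
1. rotate(0, 180) → [θ0=270°, θ1=270°, e=0]
2. rotate(0, 90) → [θ0=0°, θ1=270°, e=0]
no other 2-command option fits: unique.

rotate(0, 180), rotate(0, 90)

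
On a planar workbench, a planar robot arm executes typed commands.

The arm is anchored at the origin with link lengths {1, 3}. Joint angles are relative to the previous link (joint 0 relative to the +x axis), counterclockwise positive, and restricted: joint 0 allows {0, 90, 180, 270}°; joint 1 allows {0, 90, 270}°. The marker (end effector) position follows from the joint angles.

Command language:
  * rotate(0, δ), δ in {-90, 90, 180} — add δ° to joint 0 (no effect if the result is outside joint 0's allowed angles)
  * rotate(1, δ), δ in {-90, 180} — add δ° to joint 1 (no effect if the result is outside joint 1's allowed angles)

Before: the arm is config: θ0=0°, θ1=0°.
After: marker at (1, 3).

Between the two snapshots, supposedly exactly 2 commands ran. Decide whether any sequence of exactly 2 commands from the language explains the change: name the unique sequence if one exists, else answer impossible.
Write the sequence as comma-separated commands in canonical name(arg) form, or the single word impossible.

key: running rotate(1, 180) before rotate(1, -90) would end elsewhere — order is forced
t0: config: θ0=0°, θ1=0°
step 1 (rotate(1, -90)): config: θ0=0°, θ1=270°
step 2 (rotate(1, 180)): config: θ0=0°, θ1=90°
no rival 2-sequence matches.

rotate(1, -90), rotate(1, 180)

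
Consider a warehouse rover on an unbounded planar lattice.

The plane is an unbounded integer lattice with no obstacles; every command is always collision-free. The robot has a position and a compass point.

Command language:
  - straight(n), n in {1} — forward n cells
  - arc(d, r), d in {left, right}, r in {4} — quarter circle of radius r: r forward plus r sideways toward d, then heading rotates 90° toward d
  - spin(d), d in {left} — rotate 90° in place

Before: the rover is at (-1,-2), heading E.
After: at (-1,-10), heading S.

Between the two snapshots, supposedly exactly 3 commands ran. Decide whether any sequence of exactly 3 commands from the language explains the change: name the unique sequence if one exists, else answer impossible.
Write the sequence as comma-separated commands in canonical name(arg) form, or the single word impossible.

arc(right, 4), arc(right, 4), spin(left)

key: position moved to (-1,-10) AND the heading swung to S — translation plus rotation needed
begin: at (-1,-2), heading E
1. arc(right, 4) → at (3,-6), heading S
2. arc(right, 4) → at (-1,-10), heading W
3. spin(left) → at (-1,-10), heading S
all 64 alternatives checked — unique.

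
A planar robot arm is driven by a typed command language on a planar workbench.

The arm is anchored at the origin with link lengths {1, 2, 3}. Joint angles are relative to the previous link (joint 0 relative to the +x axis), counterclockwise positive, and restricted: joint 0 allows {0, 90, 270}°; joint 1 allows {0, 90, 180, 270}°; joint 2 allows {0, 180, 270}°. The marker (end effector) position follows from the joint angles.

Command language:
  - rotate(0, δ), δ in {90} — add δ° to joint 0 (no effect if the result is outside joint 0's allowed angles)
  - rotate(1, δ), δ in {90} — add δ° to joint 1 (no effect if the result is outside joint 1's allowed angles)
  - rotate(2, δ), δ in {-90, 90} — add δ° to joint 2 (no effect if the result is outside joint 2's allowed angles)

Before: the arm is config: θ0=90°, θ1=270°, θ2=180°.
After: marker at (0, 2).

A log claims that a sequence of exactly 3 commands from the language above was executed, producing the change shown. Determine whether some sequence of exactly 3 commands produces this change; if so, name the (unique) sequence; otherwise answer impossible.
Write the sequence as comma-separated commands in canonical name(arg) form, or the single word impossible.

from: config: θ0=90°, θ1=270°, θ2=180°
t=1 rotate(1, 90) ⇒ config: θ0=90°, θ1=0°, θ2=180°
t=2 rotate(1, 90) ⇒ config: θ0=90°, θ1=90°, θ2=180°
t=3 rotate(1, 90) ⇒ config: θ0=90°, θ1=180°, θ2=180°
no rival 3-sequence matches.

rotate(1, 90), rotate(1, 90), rotate(1, 90)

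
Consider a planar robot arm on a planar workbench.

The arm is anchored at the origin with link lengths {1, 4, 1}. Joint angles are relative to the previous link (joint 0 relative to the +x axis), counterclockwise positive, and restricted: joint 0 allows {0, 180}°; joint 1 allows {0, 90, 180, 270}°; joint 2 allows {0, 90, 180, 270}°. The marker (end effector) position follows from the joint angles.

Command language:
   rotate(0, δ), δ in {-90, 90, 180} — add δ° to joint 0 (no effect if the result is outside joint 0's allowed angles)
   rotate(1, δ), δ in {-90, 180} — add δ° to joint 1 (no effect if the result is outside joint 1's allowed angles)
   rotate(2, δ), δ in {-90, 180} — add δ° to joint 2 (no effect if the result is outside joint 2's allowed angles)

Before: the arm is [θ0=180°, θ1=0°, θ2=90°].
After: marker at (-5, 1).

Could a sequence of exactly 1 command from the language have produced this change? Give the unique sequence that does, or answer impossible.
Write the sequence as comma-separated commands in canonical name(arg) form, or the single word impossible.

rotate(2, 180)

from: [θ0=180°, θ1=0°, θ2=90°]
t=1 rotate(2, 180) ⇒ [θ0=180°, θ1=0°, θ2=270°]
uniquely the one of 7 1-step routes that fits.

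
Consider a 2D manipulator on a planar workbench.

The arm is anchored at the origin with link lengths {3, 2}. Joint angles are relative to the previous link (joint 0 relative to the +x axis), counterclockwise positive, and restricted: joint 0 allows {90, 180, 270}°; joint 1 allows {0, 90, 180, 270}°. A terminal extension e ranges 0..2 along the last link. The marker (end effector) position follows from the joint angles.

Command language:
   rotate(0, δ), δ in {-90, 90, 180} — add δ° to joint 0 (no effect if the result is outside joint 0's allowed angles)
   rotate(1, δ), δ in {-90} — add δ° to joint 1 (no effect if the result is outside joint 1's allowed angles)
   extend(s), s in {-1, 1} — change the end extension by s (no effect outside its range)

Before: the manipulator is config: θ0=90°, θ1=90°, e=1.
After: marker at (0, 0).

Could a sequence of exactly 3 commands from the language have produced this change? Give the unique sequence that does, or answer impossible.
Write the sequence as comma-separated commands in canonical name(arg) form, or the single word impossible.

from: config: θ0=90°, θ1=90°, e=1
step 1 (rotate(1, -90)): config: θ0=90°, θ1=0°, e=1
step 2 (rotate(1, -90)): config: θ0=90°, θ1=270°, e=1
step 3 (rotate(1, -90)): config: θ0=90°, θ1=180°, e=1
no rival 3-sequence matches.

rotate(1, -90), rotate(1, -90), rotate(1, -90)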